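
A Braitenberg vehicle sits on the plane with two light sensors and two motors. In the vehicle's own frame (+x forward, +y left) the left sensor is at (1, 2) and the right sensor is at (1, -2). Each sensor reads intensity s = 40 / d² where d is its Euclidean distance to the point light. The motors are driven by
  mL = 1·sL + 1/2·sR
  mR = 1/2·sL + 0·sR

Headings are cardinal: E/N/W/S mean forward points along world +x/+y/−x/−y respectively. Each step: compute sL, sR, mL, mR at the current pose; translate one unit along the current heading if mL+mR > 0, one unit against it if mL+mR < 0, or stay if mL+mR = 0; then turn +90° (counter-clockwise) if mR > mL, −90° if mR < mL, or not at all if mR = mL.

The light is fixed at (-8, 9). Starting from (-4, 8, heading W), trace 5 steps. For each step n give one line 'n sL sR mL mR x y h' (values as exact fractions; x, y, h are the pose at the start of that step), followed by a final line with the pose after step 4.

0 20/9 4 38/9 10/9 -4 8 W
1 40 8/5 204/5 20 -5 8 N
2 2 2 3 1 -5 9 E
3 40/37 8 188/37 20/37 -4 9 S
4 20/9 4 38/9 10/9 -4 8 W
final -5 8 N

n=0: pose=(-4,8,W); sL=20/9, sR=4; mL=38/9, mR=10/9; mL+mR=16/3 → advance +1; mR−mL=-28/9 → turn -1·90°
n=1: pose=(-5,8,N); sL=40, sR=8/5; mL=204/5, mR=20; mL+mR=304/5 → advance +1; mR−mL=-104/5 → turn -1·90°
n=2: pose=(-5,9,E); sL=2, sR=2; mL=3, mR=1; mL+mR=4 → advance +1; mR−mL=-2 → turn -1·90°
n=3: pose=(-4,9,S); sL=40/37, sR=8; mL=188/37, mR=20/37; mL+mR=208/37 → advance +1; mR−mL=-168/37 → turn -1·90°
n=4: pose=(-4,8,W); sL=20/9, sR=4; mL=38/9, mR=10/9; mL+mR=16/3 → advance +1; mR−mL=-28/9 → turn -1·90°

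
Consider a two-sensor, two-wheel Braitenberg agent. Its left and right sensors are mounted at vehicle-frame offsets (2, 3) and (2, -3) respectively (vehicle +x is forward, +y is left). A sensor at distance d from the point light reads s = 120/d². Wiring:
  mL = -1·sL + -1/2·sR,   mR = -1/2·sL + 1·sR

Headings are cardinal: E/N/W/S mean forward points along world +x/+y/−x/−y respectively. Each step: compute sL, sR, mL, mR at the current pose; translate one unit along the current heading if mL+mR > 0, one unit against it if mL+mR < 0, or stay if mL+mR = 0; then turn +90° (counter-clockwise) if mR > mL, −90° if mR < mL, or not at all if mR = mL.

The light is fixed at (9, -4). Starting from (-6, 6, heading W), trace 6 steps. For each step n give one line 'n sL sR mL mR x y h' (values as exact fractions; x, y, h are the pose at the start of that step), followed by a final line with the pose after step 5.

n=0: pose=(-6,6,W); sL=60/169, sR=60/229; mL=-18810/38701, mR=3270/38701; mL+mR=-15540/38701 → advance -1; mR−mL=22080/38701 → turn +1·90°
n=1: pose=(-5,6,S); sL=24/37, sR=120/353; mL=-10692/13061, mR=204/13061; mL+mR=-10488/13061 → advance -1; mR−mL=10896/13061 → turn +1·90°
n=2: pose=(-5,7,E); sL=6/17, sR=15/26; mL=-567/884, mR=177/442; mL+mR=-213/884 → advance -1; mR−mL=921/884 → turn +1·90°
n=3: pose=(-6,7,N); sL=120/493, sR=120/313; mL=-67140/154309, mR=40380/154309; mL+mR=-26760/154309 → advance -1; mR−mL=107520/154309 → turn +1·90°
n=4: pose=(-6,6,W); sL=60/169, sR=60/229; mL=-18810/38701, mR=3270/38701; mL+mR=-15540/38701 → advance -1; mR−mL=22080/38701 → turn +1·90°
n=5: pose=(-5,6,S); sL=24/37, sR=120/353; mL=-10692/13061, mR=204/13061; mL+mR=-10488/13061 → advance -1; mR−mL=10896/13061 → turn +1·90°

0 60/169 60/229 -18810/38701 3270/38701 -6 6 W
1 24/37 120/353 -10692/13061 204/13061 -5 6 S
2 6/17 15/26 -567/884 177/442 -5 7 E
3 120/493 120/313 -67140/154309 40380/154309 -6 7 N
4 60/169 60/229 -18810/38701 3270/38701 -6 6 W
5 24/37 120/353 -10692/13061 204/13061 -5 6 S
final -5 7 E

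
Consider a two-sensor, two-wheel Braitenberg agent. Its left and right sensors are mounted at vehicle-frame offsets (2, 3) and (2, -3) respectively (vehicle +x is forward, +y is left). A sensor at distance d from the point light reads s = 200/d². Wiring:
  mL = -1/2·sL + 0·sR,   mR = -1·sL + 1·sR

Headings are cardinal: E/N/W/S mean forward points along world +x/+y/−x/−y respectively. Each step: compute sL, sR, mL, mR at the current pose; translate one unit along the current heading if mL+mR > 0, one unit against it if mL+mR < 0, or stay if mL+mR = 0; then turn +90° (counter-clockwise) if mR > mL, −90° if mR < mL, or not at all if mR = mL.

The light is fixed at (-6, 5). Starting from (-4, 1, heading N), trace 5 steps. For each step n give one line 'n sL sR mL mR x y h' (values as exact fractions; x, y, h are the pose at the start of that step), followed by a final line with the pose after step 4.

0 40 200/29 -20 -960/29 -4 1 N
1 10 5/2 -5 -15/2 -4 0 E
2 40/13 200/53 -20/13 480/689 -5 0 S
3 20 100/29 -10 -480/29 -5 1 E
4 40/9 40/9 -20/9 0 -6 1 S
final -6 2 E

n=0: pose=(-4,1,N); sL=40, sR=200/29; mL=-20, mR=-960/29; mL+mR=-1540/29 → advance -1; mR−mL=-380/29 → turn -1·90°
n=1: pose=(-4,0,E); sL=10, sR=5/2; mL=-5, mR=-15/2; mL+mR=-25/2 → advance -1; mR−mL=-5/2 → turn -1·90°
n=2: pose=(-5,0,S); sL=40/13, sR=200/53; mL=-20/13, mR=480/689; mL+mR=-580/689 → advance -1; mR−mL=1540/689 → turn +1·90°
n=3: pose=(-5,1,E); sL=20, sR=100/29; mL=-10, mR=-480/29; mL+mR=-770/29 → advance -1; mR−mL=-190/29 → turn -1·90°
n=4: pose=(-6,1,S); sL=40/9, sR=40/9; mL=-20/9, mR=0; mL+mR=-20/9 → advance -1; mR−mL=20/9 → turn +1·90°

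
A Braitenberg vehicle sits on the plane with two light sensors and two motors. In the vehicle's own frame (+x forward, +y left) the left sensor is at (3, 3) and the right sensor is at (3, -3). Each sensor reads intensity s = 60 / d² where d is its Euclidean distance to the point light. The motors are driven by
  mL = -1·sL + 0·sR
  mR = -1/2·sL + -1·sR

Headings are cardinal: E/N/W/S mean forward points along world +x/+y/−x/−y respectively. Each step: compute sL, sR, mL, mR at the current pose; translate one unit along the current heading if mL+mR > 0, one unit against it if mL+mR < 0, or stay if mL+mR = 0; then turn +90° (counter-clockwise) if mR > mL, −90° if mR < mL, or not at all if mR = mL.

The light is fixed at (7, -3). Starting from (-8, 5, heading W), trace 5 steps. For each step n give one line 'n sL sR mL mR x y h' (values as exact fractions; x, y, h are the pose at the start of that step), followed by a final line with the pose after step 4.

n=0: pose=(-8,5,W); sL=60/349, sR=12/89; mL=-60/349, mR=-6858/31061; mL+mR=-12198/31061 → advance -1; mR−mL=-1518/31061 → turn -1·90°
n=1: pose=(-7,5,N); sL=6/41, sR=30/121; mL=-6/41, mR=-1593/4961; mL+mR=-2319/4961 → advance -1; mR−mL=-867/4961 → turn -1·90°
n=2: pose=(-7,4,E); sL=60/221, sR=60/137; mL=-60/221, mR=-17370/30277; mL+mR=-25590/30277 → advance -1; mR−mL=-9150/30277 → turn -1·90°
n=3: pose=(-8,4,S); sL=3/8, sR=3/17; mL=-3/8, mR=-99/272; mL+mR=-201/272 → advance -1; mR−mL=3/272 → turn +1·90°
n=4: pose=(-8,5,E); sL=12/53, sR=60/169; mL=-12/53, mR=-4194/8957; mL+mR=-6222/8957 → advance -1; mR−mL=-2166/8957 → turn -1·90°

0 60/349 12/89 -60/349 -6858/31061 -8 5 W
1 6/41 30/121 -6/41 -1593/4961 -7 5 N
2 60/221 60/137 -60/221 -17370/30277 -7 4 E
3 3/8 3/17 -3/8 -99/272 -8 4 S
4 12/53 60/169 -12/53 -4194/8957 -8 5 E
final -9 5 S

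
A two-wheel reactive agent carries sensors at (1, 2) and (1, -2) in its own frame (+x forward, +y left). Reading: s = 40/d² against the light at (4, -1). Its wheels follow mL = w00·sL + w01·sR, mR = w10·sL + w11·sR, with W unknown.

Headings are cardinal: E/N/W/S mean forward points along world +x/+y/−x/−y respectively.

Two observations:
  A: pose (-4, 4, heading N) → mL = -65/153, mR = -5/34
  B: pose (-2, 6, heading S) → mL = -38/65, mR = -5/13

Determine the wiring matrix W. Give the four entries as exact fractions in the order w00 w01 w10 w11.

obs A: pose=(-4,4,N) → sL=5/17, sR=5/9, mL=-65/153, mR=-5/34
obs B: pose=(-2,6,S) → sL=10/13, sR=2/5, mL=-38/65, mR=-5/13
sensor matrix S = [[5/17, 5/9], [10/13, 2/5]]; det S = -616/1989
solve [mL_A; mL_B] = S·[w00; w01] and [mR_A; mR_B] = S·[w10; w11]:
  w00 = -1/2, w01 = -1/2, w10 = -1/2, w11 = 0

-1/2 -1/2 -1/2 0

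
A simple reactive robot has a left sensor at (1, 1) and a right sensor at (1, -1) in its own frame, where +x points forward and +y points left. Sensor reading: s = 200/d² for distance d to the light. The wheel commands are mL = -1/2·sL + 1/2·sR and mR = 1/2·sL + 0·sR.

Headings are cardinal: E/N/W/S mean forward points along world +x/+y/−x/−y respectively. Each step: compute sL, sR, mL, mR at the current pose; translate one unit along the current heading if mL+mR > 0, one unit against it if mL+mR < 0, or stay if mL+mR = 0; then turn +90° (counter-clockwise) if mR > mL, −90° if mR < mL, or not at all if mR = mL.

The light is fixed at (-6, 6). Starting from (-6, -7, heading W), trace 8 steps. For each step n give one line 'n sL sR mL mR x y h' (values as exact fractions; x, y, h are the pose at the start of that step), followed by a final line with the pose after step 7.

n=0: pose=(-6,-7,W); sL=200/197, sR=40/29; mL=1040/5713, mR=100/197; mL+mR=20/29 → advance +1; mR−mL=1860/5713 → turn +1·90°
n=1: pose=(-7,-7,S); sL=50/49, sR=1; mL=-1/98, mR=25/49; mL+mR=1/2 → advance +1; mR−mL=51/98 → turn +1·90°
n=2: pose=(-7,-8,E); sL=200/169, sR=8/9; mL=-224/1521, mR=100/169; mL+mR=4/9 → advance +1; mR−mL=1124/1521 → turn +1·90°
n=3: pose=(-6,-8,N); sL=20/17, sR=20/17; mL=0, mR=10/17; mL+mR=10/17 → advance +1; mR−mL=10/17 → turn +1·90°
n=4: pose=(-6,-7,W); sL=200/197, sR=40/29; mL=1040/5713, mR=100/197; mL+mR=20/29 → advance +1; mR−mL=1860/5713 → turn +1·90°
n=5: pose=(-7,-7,S); sL=50/49, sR=1; mL=-1/98, mR=25/49; mL+mR=1/2 → advance +1; mR−mL=51/98 → turn +1·90°
n=6: pose=(-7,-8,E); sL=200/169, sR=8/9; mL=-224/1521, mR=100/169; mL+mR=4/9 → advance +1; mR−mL=1124/1521 → turn +1·90°
n=7: pose=(-6,-8,N); sL=20/17, sR=20/17; mL=0, mR=10/17; mL+mR=10/17 → advance +1; mR−mL=10/17 → turn +1·90°

0 200/197 40/29 1040/5713 100/197 -6 -7 W
1 50/49 1 -1/98 25/49 -7 -7 S
2 200/169 8/9 -224/1521 100/169 -7 -8 E
3 20/17 20/17 0 10/17 -6 -8 N
4 200/197 40/29 1040/5713 100/197 -6 -7 W
5 50/49 1 -1/98 25/49 -7 -7 S
6 200/169 8/9 -224/1521 100/169 -7 -8 E
7 20/17 20/17 0 10/17 -6 -8 N
final -6 -7 W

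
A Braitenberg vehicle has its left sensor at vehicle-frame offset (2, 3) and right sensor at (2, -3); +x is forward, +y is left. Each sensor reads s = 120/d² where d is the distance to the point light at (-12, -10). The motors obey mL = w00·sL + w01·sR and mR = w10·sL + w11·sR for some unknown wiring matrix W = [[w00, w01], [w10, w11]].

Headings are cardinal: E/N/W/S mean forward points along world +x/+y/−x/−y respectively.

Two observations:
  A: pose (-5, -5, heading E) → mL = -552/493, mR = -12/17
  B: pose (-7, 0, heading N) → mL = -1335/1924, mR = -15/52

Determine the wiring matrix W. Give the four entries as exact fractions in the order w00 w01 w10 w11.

-1/2 -1/2 0 -1/2

obs A: pose=(-5,-5,E) → sL=24/29, sR=24/17, mL=-552/493, mR=-12/17
obs B: pose=(-7,0,N) → sL=30/37, sR=15/26, mL=-1335/1924, mR=-15/52
sensor matrix S = [[24/29, 24/17], [30/37, 15/26]]; det S = -158220/237133
solve [mL_A; mL_B] = S·[w00; w01] and [mR_A; mR_B] = S·[w10; w11]:
  w00 = -1/2, w01 = -1/2, w10 = 0, w11 = -1/2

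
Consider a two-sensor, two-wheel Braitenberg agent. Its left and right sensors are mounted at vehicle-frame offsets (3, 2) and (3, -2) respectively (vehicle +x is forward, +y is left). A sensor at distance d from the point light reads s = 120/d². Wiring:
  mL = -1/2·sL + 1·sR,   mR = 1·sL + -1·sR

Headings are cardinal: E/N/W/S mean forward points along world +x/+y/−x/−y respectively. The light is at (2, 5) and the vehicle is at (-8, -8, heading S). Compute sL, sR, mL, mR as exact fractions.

left sensor world pos  = (-6, -11); dL² = 320
right sensor world pos = (-10, -11); dR² = 400
sL = 120/320 = 3/8
sR = 120/400 = 3/10
mL = -1/2·sL + 1·sR = 9/80
mR = 1·sL + -1·sR = 3/40

3/8 3/10 9/80 3/40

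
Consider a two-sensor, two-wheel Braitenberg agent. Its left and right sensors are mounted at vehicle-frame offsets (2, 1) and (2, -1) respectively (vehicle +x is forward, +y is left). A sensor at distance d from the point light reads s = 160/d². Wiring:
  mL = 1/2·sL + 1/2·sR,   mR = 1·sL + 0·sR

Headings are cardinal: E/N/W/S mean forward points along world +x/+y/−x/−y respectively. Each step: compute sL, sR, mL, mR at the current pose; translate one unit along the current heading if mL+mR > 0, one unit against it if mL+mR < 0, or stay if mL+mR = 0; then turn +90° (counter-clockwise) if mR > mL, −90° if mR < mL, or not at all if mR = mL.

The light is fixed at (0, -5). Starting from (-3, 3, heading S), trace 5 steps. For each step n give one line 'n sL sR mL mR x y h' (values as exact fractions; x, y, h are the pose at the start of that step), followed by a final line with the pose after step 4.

n=0: pose=(-3,3,S); sL=4, sR=40/13; mL=46/13, mR=4; mL+mR=98/13 → advance +1; mR−mL=6/13 → turn +1·90°
n=1: pose=(-3,2,E); sL=32/13, sR=160/37; mL=1632/481, mR=32/13; mL+mR=2816/481 → advance +1; mR−mL=-448/481 → turn -1·90°
n=2: pose=(-2,2,S); sL=80/13, sR=80/17; mL=1200/221, mR=80/13; mL+mR=2560/221 → advance +1; mR−mL=160/221 → turn +1·90°
n=3: pose=(-2,1,E); sL=160/49, sR=32/5; mL=1184/245, mR=160/49; mL+mR=1984/245 → advance +1; mR−mL=-384/245 → turn -1·90°
n=4: pose=(-1,1,S); sL=10, sR=8; mL=9, mR=10; mL+mR=19 → advance +1; mR−mL=1 → turn +1·90°

0 4 40/13 46/13 4 -3 3 S
1 32/13 160/37 1632/481 32/13 -3 2 E
2 80/13 80/17 1200/221 80/13 -2 2 S
3 160/49 32/5 1184/245 160/49 -2 1 E
4 10 8 9 10 -1 1 S
final -1 0 E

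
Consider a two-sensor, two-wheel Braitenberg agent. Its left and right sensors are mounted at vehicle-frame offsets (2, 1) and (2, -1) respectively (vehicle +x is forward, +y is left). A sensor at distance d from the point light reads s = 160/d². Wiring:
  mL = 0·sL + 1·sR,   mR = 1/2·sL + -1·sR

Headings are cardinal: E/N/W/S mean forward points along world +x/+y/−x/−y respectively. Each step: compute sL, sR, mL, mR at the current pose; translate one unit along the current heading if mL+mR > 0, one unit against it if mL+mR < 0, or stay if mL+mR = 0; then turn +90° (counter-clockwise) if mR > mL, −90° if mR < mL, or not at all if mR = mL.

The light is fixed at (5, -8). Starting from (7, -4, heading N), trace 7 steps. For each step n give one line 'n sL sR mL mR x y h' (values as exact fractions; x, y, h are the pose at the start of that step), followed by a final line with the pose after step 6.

n=0: pose=(7,-4,N); sL=160/37, sR=32/9; mL=32/9, mR=-464/333; mL+mR=80/37 → advance +1; mR−mL=-1648/333 → turn -1·90°
n=1: pose=(7,-3,E); sL=40/13, sR=5; mL=5, mR=-45/13; mL+mR=20/13 → advance +1; mR−mL=-110/13 → turn -1·90°
n=2: pose=(8,-3,S); sL=32/5, sR=160/13; mL=160/13, mR=-592/65; mL+mR=16/5 → advance +1; mR−mL=-1392/65 → turn -1·90°
n=3: pose=(8,-4,W); sL=16, sR=80/13; mL=80/13, mR=24/13; mL+mR=8 → advance +1; mR−mL=-56/13 → turn -1·90°
n=4: pose=(7,-4,N); sL=160/37, sR=32/9; mL=32/9, mR=-464/333; mL+mR=80/37 → advance +1; mR−mL=-1648/333 → turn -1·90°
n=5: pose=(7,-3,E); sL=40/13, sR=5; mL=5, mR=-45/13; mL+mR=20/13 → advance +1; mR−mL=-110/13 → turn -1·90°
n=6: pose=(8,-3,S); sL=32/5, sR=160/13; mL=160/13, mR=-592/65; mL+mR=16/5 → advance +1; mR−mL=-1392/65 → turn -1·90°

0 160/37 32/9 32/9 -464/333 7 -4 N
1 40/13 5 5 -45/13 7 -3 E
2 32/5 160/13 160/13 -592/65 8 -3 S
3 16 80/13 80/13 24/13 8 -4 W
4 160/37 32/9 32/9 -464/333 7 -4 N
5 40/13 5 5 -45/13 7 -3 E
6 32/5 160/13 160/13 -592/65 8 -3 S
final 8 -4 W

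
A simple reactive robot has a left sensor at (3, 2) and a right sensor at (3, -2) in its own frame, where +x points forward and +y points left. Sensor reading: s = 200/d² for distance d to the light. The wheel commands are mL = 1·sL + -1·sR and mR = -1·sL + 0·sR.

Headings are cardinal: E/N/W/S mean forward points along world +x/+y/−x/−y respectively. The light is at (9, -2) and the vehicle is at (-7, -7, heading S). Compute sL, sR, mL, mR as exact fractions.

10/13 50/97 320/1261 -10/13

left sensor world pos  = (-5, -10); dL² = 260
right sensor world pos = (-9, -10); dR² = 388
sL = 200/260 = 10/13
sR = 200/388 = 50/97
mL = 1·sL + -1·sR = 320/1261
mR = -1·sL + 0·sR = -10/13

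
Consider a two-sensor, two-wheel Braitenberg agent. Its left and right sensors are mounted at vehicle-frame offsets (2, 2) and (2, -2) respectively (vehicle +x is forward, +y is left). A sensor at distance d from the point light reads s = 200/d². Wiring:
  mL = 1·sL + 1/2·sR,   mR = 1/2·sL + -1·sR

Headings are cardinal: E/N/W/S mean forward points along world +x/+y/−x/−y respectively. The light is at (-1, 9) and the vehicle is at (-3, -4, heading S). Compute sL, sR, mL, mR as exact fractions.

8/9 200/241 2828/2169 -836/2169

left sensor world pos  = (-1, -6); dL² = 225
right sensor world pos = (-5, -6); dR² = 241
sL = 200/225 = 8/9
sR = 200/241 = 200/241
mL = 1·sL + 1/2·sR = 2828/2169
mR = 1/2·sL + -1·sR = -836/2169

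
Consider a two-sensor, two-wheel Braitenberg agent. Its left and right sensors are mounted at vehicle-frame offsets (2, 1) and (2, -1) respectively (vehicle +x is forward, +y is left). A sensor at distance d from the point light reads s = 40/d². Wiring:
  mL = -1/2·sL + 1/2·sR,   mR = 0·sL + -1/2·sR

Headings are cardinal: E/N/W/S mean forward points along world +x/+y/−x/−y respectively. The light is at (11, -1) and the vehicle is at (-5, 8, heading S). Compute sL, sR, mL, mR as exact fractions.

left sensor world pos  = (-4, 6); dL² = 274
right sensor world pos = (-6, 6); dR² = 338
sL = 40/274 = 20/137
sR = 40/338 = 20/169
mL = -1/2·sL + 1/2·sR = -320/23153
mR = 0·sL + -1/2·sR = -10/169

20/137 20/169 -320/23153 -10/169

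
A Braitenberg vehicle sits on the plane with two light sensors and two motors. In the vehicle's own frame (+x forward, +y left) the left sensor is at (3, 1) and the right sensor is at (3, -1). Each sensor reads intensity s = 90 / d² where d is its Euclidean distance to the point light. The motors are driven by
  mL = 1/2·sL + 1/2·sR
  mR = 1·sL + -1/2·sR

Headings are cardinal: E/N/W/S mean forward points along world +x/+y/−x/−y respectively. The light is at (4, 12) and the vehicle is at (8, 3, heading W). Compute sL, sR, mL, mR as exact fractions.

90/101 18/13 1494/1313 261/1313

left sensor world pos  = (5, 2); dL² = 101
right sensor world pos = (5, 4); dR² = 65
sL = 90/101 = 90/101
sR = 90/65 = 18/13
mL = 1/2·sL + 1/2·sR = 1494/1313
mR = 1·sL + -1/2·sR = 261/1313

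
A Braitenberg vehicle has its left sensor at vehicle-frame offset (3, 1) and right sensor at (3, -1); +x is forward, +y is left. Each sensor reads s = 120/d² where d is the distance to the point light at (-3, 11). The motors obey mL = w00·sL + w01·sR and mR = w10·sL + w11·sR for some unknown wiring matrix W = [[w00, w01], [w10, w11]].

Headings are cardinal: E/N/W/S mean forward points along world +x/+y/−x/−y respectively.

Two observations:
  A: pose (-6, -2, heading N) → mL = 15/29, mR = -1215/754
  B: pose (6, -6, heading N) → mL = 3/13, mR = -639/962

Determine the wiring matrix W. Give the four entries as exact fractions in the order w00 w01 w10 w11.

1/2 0 -1 -1/2

obs A: pose=(-6,-2,N) → sL=30/29, sR=15/13, mL=15/29, mR=-1215/754
obs B: pose=(6,-6,N) → sL=6/13, sR=15/37, mL=3/13, mR=-639/962
sensor matrix S = [[30/29, 15/13], [6/13, 15/37]]; det S = -20520/181337
solve [mL_A; mL_B] = S·[w00; w01] and [mR_A; mR_B] = S·[w10; w11]:
  w00 = 1/2, w01 = 0, w10 = -1, w11 = -1/2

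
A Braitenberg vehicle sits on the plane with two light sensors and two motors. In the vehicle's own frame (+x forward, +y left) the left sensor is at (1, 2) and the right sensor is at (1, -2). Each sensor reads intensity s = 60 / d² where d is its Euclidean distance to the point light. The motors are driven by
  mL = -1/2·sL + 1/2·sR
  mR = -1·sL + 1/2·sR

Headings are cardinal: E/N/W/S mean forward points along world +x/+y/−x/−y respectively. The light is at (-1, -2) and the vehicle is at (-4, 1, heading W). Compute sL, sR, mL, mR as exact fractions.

60/17 60/41 -720/697 -1950/697

left sensor world pos  = (-5, -1); dL² = 17
right sensor world pos = (-5, 3); dR² = 41
sL = 60/17 = 60/17
sR = 60/41 = 60/41
mL = -1/2·sL + 1/2·sR = -720/697
mR = -1·sL + 1/2·sR = -1950/697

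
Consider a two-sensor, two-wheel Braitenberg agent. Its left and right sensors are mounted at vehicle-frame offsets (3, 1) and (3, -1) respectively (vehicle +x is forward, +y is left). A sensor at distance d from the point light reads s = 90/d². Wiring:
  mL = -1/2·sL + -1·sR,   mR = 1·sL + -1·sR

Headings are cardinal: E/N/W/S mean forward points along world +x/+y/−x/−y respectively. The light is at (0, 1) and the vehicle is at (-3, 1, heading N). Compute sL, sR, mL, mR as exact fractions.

left sensor world pos  = (-4, 4); dL² = 25
right sensor world pos = (-2, 4); dR² = 13
sL = 90/25 = 18/5
sR = 90/13 = 90/13
mL = -1/2·sL + -1·sR = -567/65
mR = 1·sL + -1·sR = -216/65

18/5 90/13 -567/65 -216/65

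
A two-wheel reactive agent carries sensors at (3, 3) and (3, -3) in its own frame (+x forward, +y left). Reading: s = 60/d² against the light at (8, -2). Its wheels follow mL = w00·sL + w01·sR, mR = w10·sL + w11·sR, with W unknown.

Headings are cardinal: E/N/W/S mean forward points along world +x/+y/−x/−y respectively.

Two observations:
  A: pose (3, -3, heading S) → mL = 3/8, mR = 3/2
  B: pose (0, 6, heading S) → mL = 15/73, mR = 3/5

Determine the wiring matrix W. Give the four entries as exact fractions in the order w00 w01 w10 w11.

0 1/2 1/2 0

obs A: pose=(3,-3,S) → sL=3, sR=3/4, mL=3/8, mR=3/2
obs B: pose=(0,6,S) → sL=6/5, sR=30/73, mL=15/73, mR=3/5
sensor matrix S = [[3, 3/4], [6/5, 30/73]]; det S = 243/730
solve [mL_A; mL_B] = S·[w00; w01] and [mR_A; mR_B] = S·[w10; w11]:
  w00 = 0, w01 = 1/2, w10 = 1/2, w11 = 0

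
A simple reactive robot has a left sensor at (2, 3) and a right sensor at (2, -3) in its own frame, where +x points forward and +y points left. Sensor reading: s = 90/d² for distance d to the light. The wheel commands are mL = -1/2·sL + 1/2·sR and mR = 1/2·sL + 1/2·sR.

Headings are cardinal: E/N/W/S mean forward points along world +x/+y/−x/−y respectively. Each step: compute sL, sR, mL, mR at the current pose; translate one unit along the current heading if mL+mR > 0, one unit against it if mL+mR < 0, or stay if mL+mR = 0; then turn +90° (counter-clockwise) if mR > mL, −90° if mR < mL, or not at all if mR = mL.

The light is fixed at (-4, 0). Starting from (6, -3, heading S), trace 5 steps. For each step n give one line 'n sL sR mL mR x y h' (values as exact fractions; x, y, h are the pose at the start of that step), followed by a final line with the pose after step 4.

n=0: pose=(6,-3,S); sL=45/97, sR=45/37; mL=1350/3589, mR=3015/3589; mL+mR=45/37 → advance +1; mR−mL=45/97 → turn +1·90°
n=1: pose=(6,-4,E); sL=18/29, sR=90/193; mL=-432/5597, mR=3042/5597; mL+mR=90/193 → advance +1; mR−mL=18/29 → turn +1·90°
n=2: pose=(7,-4,N); sL=45/34, sR=9/20; mL=-297/680, mR=603/680; mL+mR=9/20 → advance +1; mR−mL=45/34 → turn +1·90°
n=3: pose=(7,-3,W); sL=10/13, sR=10/9; mL=20/117, mR=110/117; mL+mR=10/9 → advance +1; mR−mL=10/13 → turn +1·90°
n=4: pose=(6,-3,S); sL=45/97, sR=45/37; mL=1350/3589, mR=3015/3589; mL+mR=45/37 → advance +1; mR−mL=45/97 → turn +1·90°

0 45/97 45/37 1350/3589 3015/3589 6 -3 S
1 18/29 90/193 -432/5597 3042/5597 6 -4 E
2 45/34 9/20 -297/680 603/680 7 -4 N
3 10/13 10/9 20/117 110/117 7 -3 W
4 45/97 45/37 1350/3589 3015/3589 6 -3 S
final 6 -4 E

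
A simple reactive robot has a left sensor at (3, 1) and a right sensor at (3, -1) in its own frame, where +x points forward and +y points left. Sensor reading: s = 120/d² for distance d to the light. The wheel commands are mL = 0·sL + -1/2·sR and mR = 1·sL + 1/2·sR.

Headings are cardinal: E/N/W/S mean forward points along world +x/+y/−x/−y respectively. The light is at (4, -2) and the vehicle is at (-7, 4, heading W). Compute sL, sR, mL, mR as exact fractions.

left sensor world pos  = (-10, 3); dL² = 221
right sensor world pos = (-10, 5); dR² = 245
sL = 120/221 = 120/221
sR = 120/245 = 24/49
mL = 0·sL + -1/2·sR = -12/49
mR = 1·sL + 1/2·sR = 8532/10829

120/221 24/49 -12/49 8532/10829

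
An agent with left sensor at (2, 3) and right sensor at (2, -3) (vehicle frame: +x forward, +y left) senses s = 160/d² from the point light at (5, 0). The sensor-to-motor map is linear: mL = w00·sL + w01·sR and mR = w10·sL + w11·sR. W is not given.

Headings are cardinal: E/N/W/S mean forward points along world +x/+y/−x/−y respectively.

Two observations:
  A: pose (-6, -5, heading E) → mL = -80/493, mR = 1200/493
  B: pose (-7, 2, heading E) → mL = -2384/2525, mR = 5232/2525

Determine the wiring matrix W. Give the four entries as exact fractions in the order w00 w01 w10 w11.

1/2 -1 1 1/2

obs A: pose=(-6,-5,E) → sL=32/17, sR=32/29, mL=-80/493, mR=1200/493
obs B: pose=(-7,2,E) → sL=32/25, sR=160/101, mL=-2384/2525, mR=5232/2525
sensor matrix S = [[32/17, 32/29], [32/25, 160/101]]; det S = 1953792/1244825
solve [mL_A; mL_B] = S·[w00; w01] and [mR_A; mR_B] = S·[w10; w11]:
  w00 = 1/2, w01 = -1, w10 = 1, w11 = 1/2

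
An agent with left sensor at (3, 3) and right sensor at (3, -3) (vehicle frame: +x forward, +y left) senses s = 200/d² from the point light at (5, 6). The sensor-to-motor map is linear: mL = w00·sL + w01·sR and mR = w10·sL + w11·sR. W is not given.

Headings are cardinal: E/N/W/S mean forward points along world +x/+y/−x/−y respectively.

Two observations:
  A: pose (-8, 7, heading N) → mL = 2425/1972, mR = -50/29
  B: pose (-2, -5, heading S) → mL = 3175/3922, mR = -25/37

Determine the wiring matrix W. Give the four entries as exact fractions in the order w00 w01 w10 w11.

1/2 1/2 0 -1

obs A: pose=(-8,7,N) → sL=25/34, sR=50/29, mL=2425/1972, mR=-50/29
obs B: pose=(-2,-5,S) → sL=50/53, sR=25/37, mL=3175/3922, mR=-25/37
sensor matrix S = [[25/34, 50/29], [50/53, 25/37]]; det S = -2184375/1933546
solve [mL_A; mL_B] = S·[w00; w01] and [mR_A; mR_B] = S·[w10; w11]:
  w00 = 1/2, w01 = 1/2, w10 = 0, w11 = -1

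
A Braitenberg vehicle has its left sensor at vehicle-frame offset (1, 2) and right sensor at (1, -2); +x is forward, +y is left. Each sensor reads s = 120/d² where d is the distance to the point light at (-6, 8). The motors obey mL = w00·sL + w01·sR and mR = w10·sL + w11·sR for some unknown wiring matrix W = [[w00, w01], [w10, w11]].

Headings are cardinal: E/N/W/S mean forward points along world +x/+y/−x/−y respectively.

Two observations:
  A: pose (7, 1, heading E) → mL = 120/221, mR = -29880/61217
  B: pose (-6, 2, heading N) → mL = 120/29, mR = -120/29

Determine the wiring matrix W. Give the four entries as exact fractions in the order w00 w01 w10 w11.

obs A: pose=(7,1,E) → sL=120/221, sR=120/277, mL=120/221, mR=-29880/61217
obs B: pose=(-6,2,N) → sL=120/29, sR=120/29, mL=120/29, mR=-120/29
sensor matrix S = [[120/221, 120/277], [120/29, 120/29]]; det S = 806400/1775293
solve [mL_A; mL_B] = S·[w00; w01] and [mR_A; mR_B] = S·[w10; w11]:
  w00 = 1, w01 = 0, w10 = -1/2, w11 = -1/2

1 0 -1/2 -1/2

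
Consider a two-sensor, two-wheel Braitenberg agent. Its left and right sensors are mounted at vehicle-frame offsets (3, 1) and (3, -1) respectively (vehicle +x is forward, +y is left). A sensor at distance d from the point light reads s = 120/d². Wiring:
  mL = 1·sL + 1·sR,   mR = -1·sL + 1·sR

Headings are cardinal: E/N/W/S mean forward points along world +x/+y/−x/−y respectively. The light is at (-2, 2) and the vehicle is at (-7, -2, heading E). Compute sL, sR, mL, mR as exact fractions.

120/13 120/29 5040/377 -1920/377

left sensor world pos  = (-4, -1); dL² = 13
right sensor world pos = (-4, -3); dR² = 29
sL = 120/13 = 120/13
sR = 120/29 = 120/29
mL = 1·sL + 1·sR = 5040/377
mR = -1·sL + 1·sR = -1920/377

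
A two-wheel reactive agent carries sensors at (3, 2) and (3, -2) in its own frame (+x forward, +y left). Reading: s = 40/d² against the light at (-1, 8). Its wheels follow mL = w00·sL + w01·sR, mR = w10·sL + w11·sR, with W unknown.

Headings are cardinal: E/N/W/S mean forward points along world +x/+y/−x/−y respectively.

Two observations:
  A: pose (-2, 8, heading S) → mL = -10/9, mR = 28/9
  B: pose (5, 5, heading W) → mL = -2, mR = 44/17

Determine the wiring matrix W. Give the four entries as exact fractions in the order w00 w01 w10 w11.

obs A: pose=(-2,8,S) → sL=4, sR=20/9, mL=-10/9, mR=28/9
obs B: pose=(5,5,W) → sL=20/17, sR=4, mL=-2, mR=44/17
sensor matrix S = [[4, 20/9], [20/17, 4]]; det S = 2048/153
solve [mL_A; mL_B] = S·[w00; w01] and [mR_A; mR_B] = S·[w10; w11]:
  w00 = 0, w01 = -1/2, w10 = 1/2, w11 = 1/2

0 -1/2 1/2 1/2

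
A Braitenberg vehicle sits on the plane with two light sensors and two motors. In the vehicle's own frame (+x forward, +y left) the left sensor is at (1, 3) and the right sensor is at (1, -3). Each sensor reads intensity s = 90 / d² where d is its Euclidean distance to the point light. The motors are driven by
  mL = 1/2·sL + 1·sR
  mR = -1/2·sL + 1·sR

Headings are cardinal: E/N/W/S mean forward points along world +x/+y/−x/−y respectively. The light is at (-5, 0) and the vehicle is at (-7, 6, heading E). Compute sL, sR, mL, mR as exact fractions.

left sensor world pos  = (-6, 9); dL² = 82
right sensor world pos = (-6, 3); dR² = 10
sL = 90/82 = 45/41
sR = 90/10 = 9
mL = 1/2·sL + 1·sR = 783/82
mR = -1/2·sL + 1·sR = 693/82

45/41 9 783/82 693/82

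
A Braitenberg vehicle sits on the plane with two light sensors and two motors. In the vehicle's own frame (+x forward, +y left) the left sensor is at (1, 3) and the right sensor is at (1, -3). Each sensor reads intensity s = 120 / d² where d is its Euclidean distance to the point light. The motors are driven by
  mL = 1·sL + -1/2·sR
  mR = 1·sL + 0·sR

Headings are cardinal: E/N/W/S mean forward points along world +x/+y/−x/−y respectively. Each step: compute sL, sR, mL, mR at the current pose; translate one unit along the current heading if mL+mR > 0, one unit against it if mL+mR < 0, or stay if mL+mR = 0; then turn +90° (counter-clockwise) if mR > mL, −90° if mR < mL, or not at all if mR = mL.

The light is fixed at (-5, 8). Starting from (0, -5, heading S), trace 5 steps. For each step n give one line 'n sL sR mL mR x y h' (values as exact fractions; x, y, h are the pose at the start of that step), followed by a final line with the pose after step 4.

n=0: pose=(0,-5,S); sL=6/13, sR=3/5; mL=21/130, mR=6/13; mL+mR=81/130 → advance +1; mR−mL=3/10 → turn +1·90°
n=1: pose=(0,-6,E); sL=120/157, sR=24/65; mL=5916/10205, mR=120/157; mL+mR=13716/10205 → advance +1; mR−mL=12/65 → turn +1·90°
n=2: pose=(1,-6,N); sL=60/89, sR=12/25; mL=966/2225, mR=60/89; mL+mR=2466/2225 → advance +1; mR−mL=6/25 → turn +1·90°
n=3: pose=(1,-5,W); sL=120/281, sR=24/25; mL=-372/7025, mR=120/281; mL+mR=2628/7025 → advance +1; mR−mL=12/25 → turn +1·90°
n=4: pose=(0,-5,S); sL=6/13, sR=3/5; mL=21/130, mR=6/13; mL+mR=81/130 → advance +1; mR−mL=3/10 → turn +1·90°

0 6/13 3/5 21/130 6/13 0 -5 S
1 120/157 24/65 5916/10205 120/157 0 -6 E
2 60/89 12/25 966/2225 60/89 1 -6 N
3 120/281 24/25 -372/7025 120/281 1 -5 W
4 6/13 3/5 21/130 6/13 0 -5 S
final 0 -6 E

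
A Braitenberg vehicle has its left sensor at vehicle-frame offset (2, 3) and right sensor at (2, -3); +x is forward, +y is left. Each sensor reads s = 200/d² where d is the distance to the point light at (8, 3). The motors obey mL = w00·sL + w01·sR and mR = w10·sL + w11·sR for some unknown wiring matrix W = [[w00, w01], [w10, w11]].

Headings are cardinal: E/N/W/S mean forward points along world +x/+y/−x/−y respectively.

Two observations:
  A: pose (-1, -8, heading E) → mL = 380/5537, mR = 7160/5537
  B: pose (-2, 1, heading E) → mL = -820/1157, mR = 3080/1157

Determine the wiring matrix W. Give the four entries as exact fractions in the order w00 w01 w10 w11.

obs A: pose=(-1,-8,E) → sL=200/113, sR=40/49, mL=380/5537, mR=7160/5537
obs B: pose=(-2,1,E) → sL=40/13, sR=200/89, mL=-820/1157, mR=3080/1157
sensor matrix S = [[200/113, 40/49], [40/13, 200/89]]; det S = 9388800/6406309
solve [mL_A; mL_B] = S·[w00; w01] and [mR_A; mR_B] = S·[w10; w11]:
  w00 = 1/2, w01 = -1, w10 = 1/2, w11 = 1/2

1/2 -1 1/2 1/2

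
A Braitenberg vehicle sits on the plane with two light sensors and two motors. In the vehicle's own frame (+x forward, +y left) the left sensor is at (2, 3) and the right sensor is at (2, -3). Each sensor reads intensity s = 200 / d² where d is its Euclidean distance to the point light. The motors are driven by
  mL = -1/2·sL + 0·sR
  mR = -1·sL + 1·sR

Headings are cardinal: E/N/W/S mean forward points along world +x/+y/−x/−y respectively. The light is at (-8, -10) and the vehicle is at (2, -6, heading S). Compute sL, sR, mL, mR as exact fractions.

200/173 200/53 -100/173 24000/9169

left sensor world pos  = (5, -8); dL² = 173
right sensor world pos = (-1, -8); dR² = 53
sL = 200/173 = 200/173
sR = 200/53 = 200/53
mL = -1/2·sL + 0·sR = -100/173
mR = -1·sL + 1·sR = 24000/9169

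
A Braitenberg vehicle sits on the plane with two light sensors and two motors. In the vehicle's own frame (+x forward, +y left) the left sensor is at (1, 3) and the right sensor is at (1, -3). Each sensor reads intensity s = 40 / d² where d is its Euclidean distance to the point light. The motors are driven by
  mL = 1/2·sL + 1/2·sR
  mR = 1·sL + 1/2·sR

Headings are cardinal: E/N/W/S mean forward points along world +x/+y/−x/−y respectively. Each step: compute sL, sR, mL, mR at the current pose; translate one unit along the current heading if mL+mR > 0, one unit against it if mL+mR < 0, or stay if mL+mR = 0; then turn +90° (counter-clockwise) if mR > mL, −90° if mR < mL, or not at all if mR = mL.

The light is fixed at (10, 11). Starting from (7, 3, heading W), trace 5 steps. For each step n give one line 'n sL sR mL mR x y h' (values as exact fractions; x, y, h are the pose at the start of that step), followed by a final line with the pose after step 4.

0 40/137 40/41 3560/5617 4380/5617 7 3 W
1 20/41 4/13 212/533 342/533 6 3 S
2 8/9 40/153 88/153 52/51 6 2 E
3 2/5 5/8 41/80 57/80 7 2 N
4 40/137 40/41 3560/5617 4380/5617 7 3 W
final 6 3 S

n=0: pose=(7,3,W); sL=40/137, sR=40/41; mL=3560/5617, mR=4380/5617; mL+mR=7940/5617 → advance +1; mR−mL=20/137 → turn +1·90°
n=1: pose=(6,3,S); sL=20/41, sR=4/13; mL=212/533, mR=342/533; mL+mR=554/533 → advance +1; mR−mL=10/41 → turn +1·90°
n=2: pose=(6,2,E); sL=8/9, sR=40/153; mL=88/153, mR=52/51; mL+mR=244/153 → advance +1; mR−mL=4/9 → turn +1·90°
n=3: pose=(7,2,N); sL=2/5, sR=5/8; mL=41/80, mR=57/80; mL+mR=49/40 → advance +1; mR−mL=1/5 → turn +1·90°
n=4: pose=(7,3,W); sL=40/137, sR=40/41; mL=3560/5617, mR=4380/5617; mL+mR=7940/5617 → advance +1; mR−mL=20/137 → turn +1·90°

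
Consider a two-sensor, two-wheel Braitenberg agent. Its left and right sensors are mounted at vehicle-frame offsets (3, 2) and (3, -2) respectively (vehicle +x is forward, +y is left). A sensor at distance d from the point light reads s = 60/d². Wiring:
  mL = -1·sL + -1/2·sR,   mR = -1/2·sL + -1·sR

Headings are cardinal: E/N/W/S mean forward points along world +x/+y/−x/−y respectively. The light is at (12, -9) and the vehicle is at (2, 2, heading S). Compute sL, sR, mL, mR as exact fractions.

left sensor world pos  = (4, -1); dL² = 128
right sensor world pos = (0, -1); dR² = 208
sL = 60/128 = 15/32
sR = 60/208 = 15/52
mL = -1·sL + -1/2·sR = -255/416
mR = -1/2·sL + -1·sR = -435/832

15/32 15/52 -255/416 -435/832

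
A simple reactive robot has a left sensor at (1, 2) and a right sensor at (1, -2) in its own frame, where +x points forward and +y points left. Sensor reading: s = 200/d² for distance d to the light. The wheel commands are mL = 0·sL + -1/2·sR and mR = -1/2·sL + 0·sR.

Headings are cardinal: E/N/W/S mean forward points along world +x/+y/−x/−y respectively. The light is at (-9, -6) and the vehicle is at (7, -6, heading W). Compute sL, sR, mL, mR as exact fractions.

left sensor world pos  = (6, -8); dL² = 229
right sensor world pos = (6, -4); dR² = 229
sL = 200/229 = 200/229
sR = 200/229 = 200/229
mL = 0·sL + -1/2·sR = -100/229
mR = -1/2·sL + 0·sR = -100/229

200/229 200/229 -100/229 -100/229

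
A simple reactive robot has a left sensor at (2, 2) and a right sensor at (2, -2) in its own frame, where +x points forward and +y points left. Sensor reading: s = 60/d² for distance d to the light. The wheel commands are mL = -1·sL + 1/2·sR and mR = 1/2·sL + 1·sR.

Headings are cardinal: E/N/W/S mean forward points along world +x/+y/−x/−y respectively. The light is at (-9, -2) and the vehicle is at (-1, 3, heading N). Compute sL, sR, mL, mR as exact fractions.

12/17 60/149 -1278/2533 1914/2533

left sensor world pos  = (-3, 5); dL² = 85
right sensor world pos = (1, 5); dR² = 149
sL = 60/85 = 12/17
sR = 60/149 = 60/149
mL = -1·sL + 1/2·sR = -1278/2533
mR = 1/2·sL + 1·sR = 1914/2533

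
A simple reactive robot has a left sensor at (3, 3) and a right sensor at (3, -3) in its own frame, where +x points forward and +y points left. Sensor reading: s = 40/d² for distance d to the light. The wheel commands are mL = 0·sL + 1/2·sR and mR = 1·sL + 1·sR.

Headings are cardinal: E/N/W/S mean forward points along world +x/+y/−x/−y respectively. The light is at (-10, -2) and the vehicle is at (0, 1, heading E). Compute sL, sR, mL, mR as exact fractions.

8/41 40/169 20/169 2992/6929

left sensor world pos  = (3, 4); dL² = 205
right sensor world pos = (3, -2); dR² = 169
sL = 40/205 = 8/41
sR = 40/169 = 40/169
mL = 0·sL + 1/2·sR = 20/169
mR = 1·sL + 1·sR = 2992/6929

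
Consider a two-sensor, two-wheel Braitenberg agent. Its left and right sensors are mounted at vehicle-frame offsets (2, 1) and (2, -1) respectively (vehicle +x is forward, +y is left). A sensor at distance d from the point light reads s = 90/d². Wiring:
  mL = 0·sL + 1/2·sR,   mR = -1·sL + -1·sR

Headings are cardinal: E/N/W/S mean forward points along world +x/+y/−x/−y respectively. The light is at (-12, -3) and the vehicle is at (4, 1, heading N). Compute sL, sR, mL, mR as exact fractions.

10/29 18/65 9/65 -1172/1885

left sensor world pos  = (3, 3); dL² = 261
right sensor world pos = (5, 3); dR² = 325
sL = 90/261 = 10/29
sR = 90/325 = 18/65
mL = 0·sL + 1/2·sR = 9/65
mR = -1·sL + -1·sR = -1172/1885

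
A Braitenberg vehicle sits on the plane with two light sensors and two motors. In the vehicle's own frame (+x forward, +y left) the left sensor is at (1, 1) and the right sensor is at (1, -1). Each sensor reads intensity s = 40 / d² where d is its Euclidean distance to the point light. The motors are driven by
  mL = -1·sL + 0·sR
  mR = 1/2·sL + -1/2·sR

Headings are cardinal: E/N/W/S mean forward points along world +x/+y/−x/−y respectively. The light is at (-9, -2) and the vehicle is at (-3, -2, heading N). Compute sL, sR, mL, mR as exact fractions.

left sensor world pos  = (-4, -1); dL² = 26
right sensor world pos = (-2, -1); dR² = 50
sL = 40/26 = 20/13
sR = 40/50 = 4/5
mL = -1·sL + 0·sR = -20/13
mR = 1/2·sL + -1/2·sR = 24/65

20/13 4/5 -20/13 24/65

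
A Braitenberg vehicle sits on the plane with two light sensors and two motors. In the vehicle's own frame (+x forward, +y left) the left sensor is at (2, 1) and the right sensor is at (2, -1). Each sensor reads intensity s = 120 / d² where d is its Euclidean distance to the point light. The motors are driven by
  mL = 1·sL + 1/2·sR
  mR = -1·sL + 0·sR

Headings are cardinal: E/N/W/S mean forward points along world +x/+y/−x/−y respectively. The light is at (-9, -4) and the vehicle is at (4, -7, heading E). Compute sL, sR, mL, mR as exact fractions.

left sensor world pos  = (6, -6); dL² = 229
right sensor world pos = (6, -8); dR² = 241
sL = 120/229 = 120/229
sR = 120/241 = 120/241
mL = 1·sL + 1/2·sR = 42660/55189
mR = -1·sL + 0·sR = -120/229

120/229 120/241 42660/55189 -120/229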